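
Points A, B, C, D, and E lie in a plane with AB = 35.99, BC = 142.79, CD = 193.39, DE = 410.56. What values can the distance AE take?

38.39 ≤ AE ≤ 782.73

The maximum is all hops collinear in one direction: 35.99 + 142.79 + 193.39 + 410.56 = 782.73.
The longest hop is 410.56; the others sum to 372.17. Folding the others back against it leaves at least 410.56 − 372.17 = 38.39.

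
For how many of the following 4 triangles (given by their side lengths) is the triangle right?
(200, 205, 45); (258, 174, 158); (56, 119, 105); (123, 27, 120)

(200,205,45): 45²+200² = 42025 = 205² → right
(258,174,158): 158²+174² = 55240 < 66564 = 258² → obtuse
(56,119,105): 56²+105² = 14161 = 119² → right
(123,27,120): 27²+120² = 15129 = 123² → right
3 of the 4 are right.

3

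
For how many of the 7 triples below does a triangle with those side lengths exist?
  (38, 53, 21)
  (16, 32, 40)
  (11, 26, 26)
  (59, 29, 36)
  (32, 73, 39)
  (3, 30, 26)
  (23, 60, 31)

4

(21,38,53): 21+38 > 53 → valid
(16,32,40): 16+32 > 40 → valid
(11,26,26): 11+26 > 26 → valid
(29,36,59): 29+36 > 59 → valid
(32,39,73): 32+39 ≤ 73 → not valid
(3,26,30): 3+26 ≤ 30 → not valid
(23,31,60): 23+31 ≤ 60 → not valid
4 of the 7 triples form a triangle.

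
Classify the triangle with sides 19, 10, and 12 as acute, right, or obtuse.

obtuse

Compare the square of the longest side to the sum of squares of the other two: 10² + 12² = 244 < 361 = 19².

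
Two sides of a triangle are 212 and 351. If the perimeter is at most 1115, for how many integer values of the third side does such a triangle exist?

Triangle inequality: 139 < x < 563. Perimeter ≤ 1115 gives x ≤ 1115 − 212 − 351 = 552.
So 139 < x ≤ 552; integers 140 through 552: 413 values.

413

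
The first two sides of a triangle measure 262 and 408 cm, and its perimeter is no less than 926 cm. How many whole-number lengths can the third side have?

414

Triangle inequality: 146 < x < 670. Perimeter ≥ 926 gives x ≥ 926 − 262 − 408 = 256.
So 256 ≤ x < 670; integers 256 through 669: 414 values.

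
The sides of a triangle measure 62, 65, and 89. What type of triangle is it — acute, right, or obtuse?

acute

Compare the square of the longest side to the sum of squares of the other two: 62² + 65² = 8069 > 7921 = 89².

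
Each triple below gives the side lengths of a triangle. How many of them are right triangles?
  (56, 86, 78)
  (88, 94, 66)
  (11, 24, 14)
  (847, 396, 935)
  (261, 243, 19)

1

(56,86,78): 56²+78² = 9220 > 7396 = 86² → acute
(88,94,66): 66²+88² = 12100 > 8836 = 94² → acute
(11,24,14): 11²+14² = 317 < 576 = 24² → obtuse
(847,396,935): 396²+847² = 874225 = 935² → right
(261,243,19): 19²+243² = 59410 < 68121 = 261² → obtuse
1 of the 5 is right.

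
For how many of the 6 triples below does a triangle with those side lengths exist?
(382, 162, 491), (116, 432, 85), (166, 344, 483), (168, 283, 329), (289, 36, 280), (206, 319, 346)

5

(162,382,491): 162+382 > 491 → valid
(85,116,432): 85+116 ≤ 432 → not valid
(166,344,483): 166+344 > 483 → valid
(168,283,329): 168+283 > 329 → valid
(36,280,289): 36+280 > 289 → valid
(206,319,346): 206+319 > 346 → valid
5 of the 6 triples form a triangle.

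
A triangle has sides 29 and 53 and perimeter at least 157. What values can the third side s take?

Triangle inequality alone gives 24 < s < 82.
The perimeter condition gives s ≥ 157 − 29 − 53 = 75.
Intersecting the two: 75 ≤ s < 82.

75 ≤ s < 82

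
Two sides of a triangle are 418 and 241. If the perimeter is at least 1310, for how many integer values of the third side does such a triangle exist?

Triangle inequality: 177 < x < 659. Perimeter ≥ 1310 gives x ≥ 1310 − 418 − 241 = 651.
So 651 ≤ x < 659; integers 651 through 658: 8 values.

8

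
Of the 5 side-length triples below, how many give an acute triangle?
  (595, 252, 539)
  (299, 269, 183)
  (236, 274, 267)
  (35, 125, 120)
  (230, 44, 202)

2

(595,252,539): 252²+539² = 354025 = 595² → right
(299,269,183): 183²+269² = 105850 > 89401 = 299² → acute
(236,274,267): 236²+267² = 126985 > 75076 = 274² → acute
(35,125,120): 35²+120² = 15625 = 125² → right
(230,44,202): 44²+202² = 42740 < 52900 = 230² → obtuse
2 of the 5 are acute.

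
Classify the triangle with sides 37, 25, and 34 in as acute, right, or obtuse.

Compare the square of the longest side to the sum of squares of the other two: 25² + 34² = 1781 > 1369 = 37².

acute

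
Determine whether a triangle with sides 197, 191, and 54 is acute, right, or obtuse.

Compare the square of the longest side to the sum of squares of the other two: 54² + 191² = 39397 > 38809 = 197².

acute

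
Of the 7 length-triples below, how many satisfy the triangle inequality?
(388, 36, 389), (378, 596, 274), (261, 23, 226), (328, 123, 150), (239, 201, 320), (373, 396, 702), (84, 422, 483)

(36,388,389): 36+388 > 389 → valid
(274,378,596): 274+378 > 596 → valid
(23,226,261): 23+226 ≤ 261 → not valid
(123,150,328): 123+150 ≤ 328 → not valid
(201,239,320): 201+239 > 320 → valid
(373,396,702): 373+396 > 702 → valid
(84,422,483): 84+422 > 483 → valid
5 of the 7 triples form a triangle.

5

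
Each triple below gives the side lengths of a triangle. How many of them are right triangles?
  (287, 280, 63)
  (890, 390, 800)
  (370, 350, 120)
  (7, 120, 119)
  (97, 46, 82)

(287,280,63): 63²+280² = 82369 = 287² → right
(890,390,800): 390²+800² = 792100 = 890² → right
(370,350,120): 120²+350² = 136900 = 370² → right
(7,120,119): 7²+119² = 14210 < 14400 = 120² → obtuse
(97,46,82): 46²+82² = 8840 < 9409 = 97² → obtuse
3 of the 5 are right.

3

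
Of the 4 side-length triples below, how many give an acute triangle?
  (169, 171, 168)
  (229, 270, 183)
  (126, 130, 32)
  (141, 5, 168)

2

(169,171,168): 168²+169² = 56785 > 29241 = 171² → acute
(229,270,183): 183²+229² = 85930 > 72900 = 270² → acute
(126,130,32): 32²+126² = 16900 = 130² → right
(141,5,168): 5+141 ≤ 168, not a triangle
2 of the 4 are acute.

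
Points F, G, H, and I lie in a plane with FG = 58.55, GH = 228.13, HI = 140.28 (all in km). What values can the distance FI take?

29.30 ≤ FI ≤ 426.96 km

The maximum is all hops collinear in one direction: 58.55 + 228.13 + 140.28 = 426.96.
The longest hop is 228.13; the others sum to 198.83. Folding the others back against it leaves at least 228.13 − 198.83 = 29.30.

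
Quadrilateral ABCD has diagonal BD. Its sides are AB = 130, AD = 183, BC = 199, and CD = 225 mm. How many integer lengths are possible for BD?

From triangle ABD: 53 < BD < 313.
From triangle CBD: 26 < BD < 424.
Intersection: 53 < BD < 313, so integers 54 through 312: 259 values.

259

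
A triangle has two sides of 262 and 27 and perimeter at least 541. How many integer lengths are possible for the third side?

Triangle inequality: 235 < x < 289. Perimeter ≥ 541 gives x ≥ 541 − 262 − 27 = 252.
So 252 ≤ x < 289; integers 252 through 288: 37 values.

37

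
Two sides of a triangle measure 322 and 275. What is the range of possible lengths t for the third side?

By the triangle inequality, t must be less than 322 + 275 = 597 and greater than |322 − 275| = 47.

47 < t < 597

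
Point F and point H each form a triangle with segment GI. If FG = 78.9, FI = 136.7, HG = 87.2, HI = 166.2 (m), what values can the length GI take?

79.0 < GI < 215.6

From triangle FGI: |78.9 − 136.7| < GI < 78.9 + 136.7, i.e. 57.8 < GI < 215.6.
From triangle HGI: 79.0 < GI < 253.4.
Both must hold, so GI lies in the intersection.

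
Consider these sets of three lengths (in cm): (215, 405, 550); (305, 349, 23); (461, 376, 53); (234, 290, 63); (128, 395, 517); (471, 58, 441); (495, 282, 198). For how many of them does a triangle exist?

(215,405,550): 215+405 > 550 → valid
(23,305,349): 23+305 ≤ 349 → not valid
(53,376,461): 53+376 ≤ 461 → not valid
(63,234,290): 63+234 > 290 → valid
(128,395,517): 128+395 > 517 → valid
(58,441,471): 58+441 > 471 → valid
(198,282,495): 198+282 ≤ 495 → not valid
4 of the 7 triples form a triangle.

4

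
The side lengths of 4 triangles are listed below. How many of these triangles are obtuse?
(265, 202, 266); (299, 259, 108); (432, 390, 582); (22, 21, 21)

1

(265,202,266): 202²+265² = 111029 > 70756 = 266² → acute
(299,259,108): 108²+259² = 78745 < 89401 = 299² → obtuse
(432,390,582): 390²+432² = 338724 = 582² → right
(22,21,21): 21²+21² = 882 > 484 = 22² → acute
1 of the 4 is obtuse.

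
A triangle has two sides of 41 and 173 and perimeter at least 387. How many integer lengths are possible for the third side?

Triangle inequality: 132 < x < 214. Perimeter ≥ 387 gives x ≥ 387 − 41 − 173 = 173.
So 173 ≤ x < 214; integers 173 through 213: 41 values.

41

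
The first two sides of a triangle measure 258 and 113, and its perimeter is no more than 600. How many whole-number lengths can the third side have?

84

Triangle inequality: 145 < x < 371. Perimeter ≤ 600 gives x ≤ 600 − 258 − 113 = 229.
So 145 < x ≤ 229; integers 146 through 229: 84 values.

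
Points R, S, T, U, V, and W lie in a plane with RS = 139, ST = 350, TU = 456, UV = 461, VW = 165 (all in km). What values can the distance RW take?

0 ≤ RW ≤ 1571 km

The maximum is all hops collinear in one direction: 139 + 350 + 456 + 461 + 165 = 1571.
The longest hop is 461; the others sum to 1110. Since 461 ≤ 1110, the path can fold back on itself completely, so the minimum distance is 0.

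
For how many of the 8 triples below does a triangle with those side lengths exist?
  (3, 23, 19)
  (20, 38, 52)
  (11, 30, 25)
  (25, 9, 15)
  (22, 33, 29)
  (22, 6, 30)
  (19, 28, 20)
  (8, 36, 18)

(3,19,23): 3+19 ≤ 23 → not valid
(20,38,52): 20+38 > 52 → valid
(11,25,30): 11+25 > 30 → valid
(9,15,25): 9+15 ≤ 25 → not valid
(22,29,33): 22+29 > 33 → valid
(6,22,30): 6+22 ≤ 30 → not valid
(19,20,28): 19+20 > 28 → valid
(8,18,36): 8+18 ≤ 36 → not valid
4 of the 8 triples form a triangle.

4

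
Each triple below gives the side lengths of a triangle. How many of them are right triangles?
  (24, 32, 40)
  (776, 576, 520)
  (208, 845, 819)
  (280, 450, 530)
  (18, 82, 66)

4

(24,32,40): 24²+32² = 1600 = 40² → right
(776,576,520): 520²+576² = 602176 = 776² → right
(208,845,819): 208²+819² = 714025 = 845² → right
(280,450,530): 280²+450² = 280900 = 530² → right
(18,82,66): 18²+66² = 4680 < 6724 = 82² → obtuse
4 of the 5 are right.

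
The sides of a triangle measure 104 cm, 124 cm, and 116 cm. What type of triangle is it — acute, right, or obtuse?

Compare the square of the longest side to the sum of squares of the other two: 104² + 116² = 24272 > 15376 = 124².

acute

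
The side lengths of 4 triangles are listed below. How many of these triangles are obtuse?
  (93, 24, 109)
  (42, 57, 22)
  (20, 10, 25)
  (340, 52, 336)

3

(93,24,109): 24²+93² = 9225 < 11881 = 109² → obtuse
(42,57,22): 22²+42² = 2248 < 3249 = 57² → obtuse
(20,10,25): 10²+20² = 500 < 625 = 25² → obtuse
(340,52,336): 52²+336² = 115600 = 340² → right
3 of the 4 are obtuse.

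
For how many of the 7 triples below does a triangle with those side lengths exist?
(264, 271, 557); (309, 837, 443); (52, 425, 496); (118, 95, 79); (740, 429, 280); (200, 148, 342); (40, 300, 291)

(264,271,557): 264+271 ≤ 557 → not valid
(309,443,837): 309+443 ≤ 837 → not valid
(52,425,496): 52+425 ≤ 496 → not valid
(79,95,118): 79+95 > 118 → valid
(280,429,740): 280+429 ≤ 740 → not valid
(148,200,342): 148+200 > 342 → valid
(40,291,300): 40+291 > 300 → valid
3 of the 7 triples form a triangle.

3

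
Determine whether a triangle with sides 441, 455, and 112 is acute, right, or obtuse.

right

Compare the square of the longest side to the sum of squares of the other two: 112² + 441² = 207025 = 455².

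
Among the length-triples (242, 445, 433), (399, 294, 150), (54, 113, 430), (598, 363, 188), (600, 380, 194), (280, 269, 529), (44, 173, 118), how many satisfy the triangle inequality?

(242,433,445): 242+433 > 445 → valid
(150,294,399): 150+294 > 399 → valid
(54,113,430): 54+113 ≤ 430 → not valid
(188,363,598): 188+363 ≤ 598 → not valid
(194,380,600): 194+380 ≤ 600 → not valid
(269,280,529): 269+280 > 529 → valid
(44,118,173): 44+118 ≤ 173 → not valid
3 of the 7 triples form a triangle.

3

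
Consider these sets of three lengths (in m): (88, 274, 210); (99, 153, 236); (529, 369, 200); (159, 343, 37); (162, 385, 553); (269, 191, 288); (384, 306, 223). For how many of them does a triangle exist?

(88,210,274): 88+210 > 274 → valid
(99,153,236): 99+153 > 236 → valid
(200,369,529): 200+369 > 529 → valid
(37,159,343): 37+159 ≤ 343 → not valid
(162,385,553): 162+385 ≤ 553 → not valid
(191,269,288): 191+269 > 288 → valid
(223,306,384): 223+306 > 384 → valid
5 of the 7 triples form a triangle.

5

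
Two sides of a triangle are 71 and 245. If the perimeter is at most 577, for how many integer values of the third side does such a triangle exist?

87

Triangle inequality: 174 < x < 316. Perimeter ≤ 577 gives x ≤ 577 − 71 − 245 = 261.
So 174 < x ≤ 261; integers 175 through 261: 87 values.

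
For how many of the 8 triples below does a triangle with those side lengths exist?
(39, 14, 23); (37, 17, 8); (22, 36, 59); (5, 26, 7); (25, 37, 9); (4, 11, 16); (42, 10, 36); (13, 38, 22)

(14,23,39): 14+23 ≤ 39 → not valid
(8,17,37): 8+17 ≤ 37 → not valid
(22,36,59): 22+36 ≤ 59 → not valid
(5,7,26): 5+7 ≤ 26 → not valid
(9,25,37): 9+25 ≤ 37 → not valid
(4,11,16): 4+11 ≤ 16 → not valid
(10,36,42): 10+36 > 42 → valid
(13,22,38): 13+22 ≤ 38 → not valid
1 of the 8 triples forms a triangle.

1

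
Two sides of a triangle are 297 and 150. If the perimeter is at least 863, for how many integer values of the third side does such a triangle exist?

31

Triangle inequality: 147 < x < 447. Perimeter ≥ 863 gives x ≥ 863 − 297 − 150 = 416.
So 416 ≤ x < 447; integers 416 through 446: 31 values.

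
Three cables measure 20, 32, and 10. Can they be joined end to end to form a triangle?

The longest side is 32, but the other two sum to only 30.
30 < 32, so the triangle inequality fails.

No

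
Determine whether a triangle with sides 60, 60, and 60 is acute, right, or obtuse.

Compare the square of the longest side to the sum of squares of the other two: 60² + 60² = 7200 > 3600 = 60².

acute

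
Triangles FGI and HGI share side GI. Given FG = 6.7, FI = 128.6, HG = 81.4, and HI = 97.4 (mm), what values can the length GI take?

121.9 < GI < 135.3

From triangle FGI: |6.7 − 128.6| < GI < 6.7 + 128.6, i.e. 121.9 < GI < 135.3.
From triangle HGI: 16.0 < GI < 178.8.
Both must hold, so GI lies in the intersection.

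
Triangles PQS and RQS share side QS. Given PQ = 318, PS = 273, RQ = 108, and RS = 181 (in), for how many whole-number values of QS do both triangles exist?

215

From triangle PQS: 45 < QS < 591.
From triangle RQS: 73 < QS < 289.
Intersection: 73 < QS < 289, so integers 74 through 288: 215 values.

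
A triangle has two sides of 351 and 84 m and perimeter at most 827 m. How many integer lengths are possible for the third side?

Triangle inequality: 267 < x < 435. Perimeter ≤ 827 gives x ≤ 827 − 351 − 84 = 392.
So 267 < x ≤ 392; integers 268 through 392: 125 values.

125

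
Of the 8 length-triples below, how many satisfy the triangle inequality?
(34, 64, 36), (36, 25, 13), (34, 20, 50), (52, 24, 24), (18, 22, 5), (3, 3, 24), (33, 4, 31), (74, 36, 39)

6

(34,36,64): 34+36 > 64 → valid
(13,25,36): 13+25 > 36 → valid
(20,34,50): 20+34 > 50 → valid
(24,24,52): 24+24 ≤ 52 → not valid
(5,18,22): 5+18 > 22 → valid
(3,3,24): 3+3 ≤ 24 → not valid
(4,31,33): 4+31 > 33 → valid
(36,39,74): 36+39 > 74 → valid
6 of the 8 triples form a triangle.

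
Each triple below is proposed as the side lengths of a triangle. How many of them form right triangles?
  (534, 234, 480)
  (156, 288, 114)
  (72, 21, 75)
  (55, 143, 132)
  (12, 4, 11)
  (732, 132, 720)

4

(534,234,480): 234²+480² = 285156 = 534² → right
(156,288,114): 114+156 ≤ 288, not a triangle
(72,21,75): 21²+72² = 5625 = 75² → right
(55,143,132): 55²+132² = 20449 = 143² → right
(12,4,11): 4²+11² = 137 < 144 = 12² → obtuse
(732,132,720): 132²+720² = 535824 = 732² → right
4 of the 6 are right.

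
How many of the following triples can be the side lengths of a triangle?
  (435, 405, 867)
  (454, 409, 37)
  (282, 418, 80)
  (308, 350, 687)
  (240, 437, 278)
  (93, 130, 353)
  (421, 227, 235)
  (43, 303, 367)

2

(405,435,867): 405+435 ≤ 867 → not valid
(37,409,454): 37+409 ≤ 454 → not valid
(80,282,418): 80+282 ≤ 418 → not valid
(308,350,687): 308+350 ≤ 687 → not valid
(240,278,437): 240+278 > 437 → valid
(93,130,353): 93+130 ≤ 353 → not valid
(227,235,421): 227+235 > 421 → valid
(43,303,367): 43+303 ≤ 367 → not valid
2 of the 8 triples form a triangle.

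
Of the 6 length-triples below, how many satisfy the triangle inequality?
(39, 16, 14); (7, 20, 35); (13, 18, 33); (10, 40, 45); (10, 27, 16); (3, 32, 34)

2

(14,16,39): 14+16 ≤ 39 → not valid
(7,20,35): 7+20 ≤ 35 → not valid
(13,18,33): 13+18 ≤ 33 → not valid
(10,40,45): 10+40 > 45 → valid
(10,16,27): 10+16 ≤ 27 → not valid
(3,32,34): 3+32 > 34 → valid
2 of the 6 triples form a triangle.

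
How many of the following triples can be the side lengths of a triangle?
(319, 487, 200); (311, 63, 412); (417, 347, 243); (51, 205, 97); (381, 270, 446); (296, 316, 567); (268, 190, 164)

(200,319,487): 200+319 > 487 → valid
(63,311,412): 63+311 ≤ 412 → not valid
(243,347,417): 243+347 > 417 → valid
(51,97,205): 51+97 ≤ 205 → not valid
(270,381,446): 270+381 > 446 → valid
(296,316,567): 296+316 > 567 → valid
(164,190,268): 164+190 > 268 → valid
5 of the 7 triples form a triangle.

5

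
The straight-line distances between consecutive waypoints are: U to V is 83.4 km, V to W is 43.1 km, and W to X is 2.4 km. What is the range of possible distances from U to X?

37.9 ≤ UX ≤ 128.9 km

The maximum is all hops collinear in one direction: 83.4 + 43.1 + 2.4 = 128.9.
The longest hop is 83.4; the others sum to 45.5. Folding the others back against it leaves at least 83.4 − 45.5 = 37.9.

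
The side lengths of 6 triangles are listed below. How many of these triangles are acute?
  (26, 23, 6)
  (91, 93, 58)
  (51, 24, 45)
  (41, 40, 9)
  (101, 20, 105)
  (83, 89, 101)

2

(26,23,6): 6²+23² = 565 < 676 = 26² → obtuse
(91,93,58): 58²+91² = 11645 > 8649 = 93² → acute
(51,24,45): 24²+45² = 2601 = 51² → right
(41,40,9): 9²+40² = 1681 = 41² → right
(101,20,105): 20²+101² = 10601 < 11025 = 105² → obtuse
(83,89,101): 83²+89² = 14810 > 10201 = 101² → acute
2 of the 6 are acute.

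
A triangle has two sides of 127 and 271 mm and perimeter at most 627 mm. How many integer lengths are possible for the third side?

85

Triangle inequality: 144 < x < 398. Perimeter ≤ 627 gives x ≤ 627 − 127 − 271 = 229.
So 144 < x ≤ 229; integers 145 through 229: 85 values.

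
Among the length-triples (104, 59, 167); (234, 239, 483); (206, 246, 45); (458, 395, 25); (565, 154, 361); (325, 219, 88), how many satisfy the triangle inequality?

1

(59,104,167): 59+104 ≤ 167 → not valid
(234,239,483): 234+239 ≤ 483 → not valid
(45,206,246): 45+206 > 246 → valid
(25,395,458): 25+395 ≤ 458 → not valid
(154,361,565): 154+361 ≤ 565 → not valid
(88,219,325): 88+219 ≤ 325 → not valid
1 of the 6 triples forms a triangle.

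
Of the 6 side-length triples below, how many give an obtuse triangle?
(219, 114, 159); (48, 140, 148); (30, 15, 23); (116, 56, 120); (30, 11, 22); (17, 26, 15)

4

(219,114,159): 114²+159² = 38277 < 47961 = 219² → obtuse
(48,140,148): 48²+140² = 21904 = 148² → right
(30,15,23): 15²+23² = 754 < 900 = 30² → obtuse
(116,56,120): 56²+116² = 16592 > 14400 = 120² → acute
(30,11,22): 11²+22² = 605 < 900 = 30² → obtuse
(17,26,15): 15²+17² = 514 < 676 = 26² → obtuse
4 of the 6 are obtuse.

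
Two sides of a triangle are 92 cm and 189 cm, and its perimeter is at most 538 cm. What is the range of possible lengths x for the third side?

Triangle inequality alone gives 97 < x < 281.
The perimeter condition gives x ≤ 538 − 92 − 189 = 257.
Intersecting the two: 97 < x ≤ 257.

97 < x ≤ 257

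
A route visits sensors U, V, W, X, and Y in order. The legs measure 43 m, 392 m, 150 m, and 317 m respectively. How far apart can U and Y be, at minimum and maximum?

0 ≤ UY ≤ 902 m

The maximum is all hops collinear in one direction: 43 + 392 + 150 + 317 = 902.
The longest hop is 392; the others sum to 510. Since 392 ≤ 510, the path can fold back on itself completely, so the minimum distance is 0.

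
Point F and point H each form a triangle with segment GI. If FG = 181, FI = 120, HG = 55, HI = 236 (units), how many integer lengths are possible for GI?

From triangle FGI: 61 < GI < 301.
From triangle HGI: 181 < GI < 291.
Intersection: 181 < GI < 291, so integers 182 through 290: 109 values.

109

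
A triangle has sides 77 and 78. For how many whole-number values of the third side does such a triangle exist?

The third side lies in the open interval (1, 155).
Integers from 2 to 154 inclusive: 154 − 2 + 1 = 153.

153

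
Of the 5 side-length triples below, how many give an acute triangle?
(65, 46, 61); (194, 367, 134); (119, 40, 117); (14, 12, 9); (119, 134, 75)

4

(65,46,61): 46²+61² = 5837 > 4225 = 65² → acute
(194,367,134): 134+194 ≤ 367, not a triangle
(119,40,117): 40²+117² = 15289 > 14161 = 119² → acute
(14,12,9): 9²+12² = 225 > 196 = 14² → acute
(119,134,75): 75²+119² = 19786 > 17956 = 134² → acute
4 of the 5 are acute.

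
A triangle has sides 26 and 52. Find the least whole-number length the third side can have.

27

The third side must be strictly greater than |26 − 52| = 26.
The smallest integer above 26 is 27.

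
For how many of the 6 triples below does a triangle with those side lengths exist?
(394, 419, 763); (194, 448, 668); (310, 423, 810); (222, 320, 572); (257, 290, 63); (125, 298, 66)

2

(394,419,763): 394+419 > 763 → valid
(194,448,668): 194+448 ≤ 668 → not valid
(310,423,810): 310+423 ≤ 810 → not valid
(222,320,572): 222+320 ≤ 572 → not valid
(63,257,290): 63+257 > 290 → valid
(66,125,298): 66+125 ≤ 298 → not valid
2 of the 6 triples form a triangle.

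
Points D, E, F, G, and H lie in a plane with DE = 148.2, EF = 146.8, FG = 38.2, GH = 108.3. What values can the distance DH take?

The maximum is all hops collinear in one direction: 148.2 + 146.8 + 38.2 + 108.3 = 441.5.
The longest hop is 148.2; the others sum to 293.3. Since 148.2 ≤ 293.3, the path can fold back on itself completely, so the minimum distance is 0.

0 ≤ DH ≤ 441.5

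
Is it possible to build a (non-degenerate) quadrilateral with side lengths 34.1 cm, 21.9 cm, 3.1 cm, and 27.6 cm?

A quadrilateral exists iff every side is shorter than the sum of the others — equivalently, the longest side is less than the sum of the rest.
Longest side 34.1 < 52.6 (sum of the remaining 3), so yes.

Yes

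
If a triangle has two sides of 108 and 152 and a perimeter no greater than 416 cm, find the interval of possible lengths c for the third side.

44 < c ≤ 156 cm

Triangle inequality alone gives 44 < c < 260.
The perimeter condition gives c ≤ 416 − 108 − 152 = 156.
Intersecting the two: 44 < c ≤ 156.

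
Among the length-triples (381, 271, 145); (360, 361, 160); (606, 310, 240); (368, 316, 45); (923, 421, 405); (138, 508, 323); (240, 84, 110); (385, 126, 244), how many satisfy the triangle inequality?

2

(145,271,381): 145+271 > 381 → valid
(160,360,361): 160+360 > 361 → valid
(240,310,606): 240+310 ≤ 606 → not valid
(45,316,368): 45+316 ≤ 368 → not valid
(405,421,923): 405+421 ≤ 923 → not valid
(138,323,508): 138+323 ≤ 508 → not valid
(84,110,240): 84+110 ≤ 240 → not valid
(126,244,385): 126+244 ≤ 385 → not valid
2 of the 8 triples form a triangle.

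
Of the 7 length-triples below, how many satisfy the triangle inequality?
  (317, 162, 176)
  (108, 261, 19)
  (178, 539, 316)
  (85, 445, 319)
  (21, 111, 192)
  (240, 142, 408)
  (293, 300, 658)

1

(162,176,317): 162+176 > 317 → valid
(19,108,261): 19+108 ≤ 261 → not valid
(178,316,539): 178+316 ≤ 539 → not valid
(85,319,445): 85+319 ≤ 445 → not valid
(21,111,192): 21+111 ≤ 192 → not valid
(142,240,408): 142+240 ≤ 408 → not valid
(293,300,658): 293+300 ≤ 658 → not valid
1 of the 7 triples forms a triangle.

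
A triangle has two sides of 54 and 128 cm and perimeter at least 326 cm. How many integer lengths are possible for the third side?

Triangle inequality: 74 < x < 182. Perimeter ≥ 326 gives x ≥ 326 − 54 − 128 = 144.
So 144 ≤ x < 182; integers 144 through 181: 38 values.

38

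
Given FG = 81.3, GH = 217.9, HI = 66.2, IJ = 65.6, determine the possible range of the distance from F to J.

The maximum is all hops collinear in one direction: 81.3 + 217.9 + 66.2 + 65.6 = 431.0.
The longest hop is 217.9; the others sum to 213.1. Folding the others back against it leaves at least 217.9 − 213.1 = 4.8.

4.8 ≤ FJ ≤ 431.0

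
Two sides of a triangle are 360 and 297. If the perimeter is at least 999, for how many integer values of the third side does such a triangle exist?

315

Triangle inequality: 63 < x < 657. Perimeter ≥ 999 gives x ≥ 999 − 360 − 297 = 342.
So 342 ≤ x < 657; integers 342 through 656: 315 values.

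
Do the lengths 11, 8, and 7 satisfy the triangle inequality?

Yes

The longest side is 11, and the other two sum to 15.
Since 15 > 11, the triangle inequality holds.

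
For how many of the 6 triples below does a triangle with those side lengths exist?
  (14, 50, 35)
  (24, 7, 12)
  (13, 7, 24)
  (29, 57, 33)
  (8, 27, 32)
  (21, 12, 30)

(14,35,50): 14+35 ≤ 50 → not valid
(7,12,24): 7+12 ≤ 24 → not valid
(7,13,24): 7+13 ≤ 24 → not valid
(29,33,57): 29+33 > 57 → valid
(8,27,32): 8+27 > 32 → valid
(12,21,30): 12+21 > 30 → valid
3 of the 6 triples form a triangle.

3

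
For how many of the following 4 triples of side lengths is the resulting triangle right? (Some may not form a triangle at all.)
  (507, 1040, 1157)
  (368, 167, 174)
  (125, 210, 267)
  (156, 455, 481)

(507,1040,1157): 507²+1040² = 1338649 = 1157² → right
(368,167,174): 167+174 ≤ 368, not a triangle
(125,210,267): 125²+210² = 59725 < 71289 = 267² → obtuse
(156,455,481): 156²+455² = 231361 = 481² → right
2 of the 4 are right.

2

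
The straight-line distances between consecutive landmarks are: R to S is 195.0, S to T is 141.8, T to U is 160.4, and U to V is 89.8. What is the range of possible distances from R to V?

The maximum is all hops collinear in one direction: 195.0 + 141.8 + 160.4 + 89.8 = 587.0.
The longest hop is 195.0; the others sum to 392.0. Since 195.0 ≤ 392.0, the path can fold back on itself completely, so the minimum distance is 0.

0 ≤ RV ≤ 587.0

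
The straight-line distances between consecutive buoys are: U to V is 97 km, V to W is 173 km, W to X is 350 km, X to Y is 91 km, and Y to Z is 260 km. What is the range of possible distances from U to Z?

0 ≤ UZ ≤ 971 km

The maximum is all hops collinear in one direction: 97 + 173 + 350 + 91 + 260 = 971.
The longest hop is 350; the others sum to 621. Since 350 ≤ 621, the path can fold back on itself completely, so the minimum distance is 0.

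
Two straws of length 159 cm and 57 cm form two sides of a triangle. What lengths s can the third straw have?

102 < s < 216 (cm)

By the triangle inequality, s must be less than 159 + 57 = 216 and greater than |159 − 57| = 102.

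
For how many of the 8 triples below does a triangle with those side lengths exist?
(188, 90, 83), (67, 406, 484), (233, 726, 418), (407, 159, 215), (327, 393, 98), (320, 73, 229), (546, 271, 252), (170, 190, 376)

1

(83,90,188): 83+90 ≤ 188 → not valid
(67,406,484): 67+406 ≤ 484 → not valid
(233,418,726): 233+418 ≤ 726 → not valid
(159,215,407): 159+215 ≤ 407 → not valid
(98,327,393): 98+327 > 393 → valid
(73,229,320): 73+229 ≤ 320 → not valid
(252,271,546): 252+271 ≤ 546 → not valid
(170,190,376): 170+190 ≤ 376 → not valid
1 of the 8 triples forms a triangle.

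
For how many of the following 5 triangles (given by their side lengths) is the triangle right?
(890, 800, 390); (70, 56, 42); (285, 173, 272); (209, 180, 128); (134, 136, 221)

(890,800,390): 390²+800² = 792100 = 890² → right
(70,56,42): 42²+56² = 4900 = 70² → right
(285,173,272): 173²+272² = 103913 > 81225 = 285² → acute
(209,180,128): 128²+180² = 48784 > 43681 = 209² → acute
(134,136,221): 134²+136² = 36452 < 48841 = 221² → obtuse
2 of the 5 are right.

2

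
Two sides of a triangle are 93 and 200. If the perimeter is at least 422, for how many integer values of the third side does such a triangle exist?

Triangle inequality: 107 < x < 293. Perimeter ≥ 422 gives x ≥ 422 − 93 − 200 = 129.
So 129 ≤ x < 293; integers 129 through 292: 164 values.

164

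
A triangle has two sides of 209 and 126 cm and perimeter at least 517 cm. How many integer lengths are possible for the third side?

Triangle inequality: 83 < x < 335. Perimeter ≥ 517 gives x ≥ 517 − 209 − 126 = 182.
So 182 ≤ x < 335; integers 182 through 334: 153 values.

153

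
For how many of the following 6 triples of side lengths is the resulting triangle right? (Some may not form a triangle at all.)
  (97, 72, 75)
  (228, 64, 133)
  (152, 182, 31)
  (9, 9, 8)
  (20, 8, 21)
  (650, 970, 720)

(97,72,75): 72²+75² = 10809 > 9409 = 97² → acute
(228,64,133): 64+133 ≤ 228, not a triangle
(152,182,31): 31²+152² = 24065 < 33124 = 182² → obtuse
(9,9,8): 8²+9² = 145 > 81 = 9² → acute
(20,8,21): 8²+20² = 464 > 441 = 21² → acute
(650,970,720): 650²+720² = 940900 = 970² → right
1 of the 6 is right.

1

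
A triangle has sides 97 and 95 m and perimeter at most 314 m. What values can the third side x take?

Triangle inequality alone gives 2 < x < 192.
The perimeter condition gives x ≤ 314 − 97 − 95 = 122.
Intersecting the two: 2 < x ≤ 122.

2 < x ≤ 122 m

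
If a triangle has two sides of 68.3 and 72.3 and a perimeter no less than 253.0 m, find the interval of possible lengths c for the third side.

112.4 ≤ c < 140.6

Triangle inequality alone gives 4.0 < c < 140.6.
The perimeter condition gives c ≥ 253.0 − 68.3 − 72.3 = 112.4.
Intersecting the two: 112.4 ≤ c < 140.6.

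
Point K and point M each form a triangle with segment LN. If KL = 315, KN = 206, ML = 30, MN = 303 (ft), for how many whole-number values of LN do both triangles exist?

59

From triangle KLN: 109 < LN < 521.
From triangle MLN: 273 < LN < 333.
Intersection: 273 < LN < 333, so integers 274 through 332: 59 values.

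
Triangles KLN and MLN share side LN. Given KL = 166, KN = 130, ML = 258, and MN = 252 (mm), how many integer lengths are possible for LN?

From triangle KLN: 36 < LN < 296.
From triangle MLN: 6 < LN < 510.
Intersection: 36 < LN < 296, so integers 37 through 295: 259 values.

259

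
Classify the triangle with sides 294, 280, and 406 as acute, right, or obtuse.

right

Compare the square of the longest side to the sum of squares of the other two: 280² + 294² = 164836 = 406².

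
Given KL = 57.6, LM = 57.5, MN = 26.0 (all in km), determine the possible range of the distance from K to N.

The maximum is all hops collinear in one direction: 57.6 + 57.5 + 26.0 = 141.1.
The longest hop is 57.6; the others sum to 83.5. Since 57.6 ≤ 83.5, the path can fold back on itself completely, so the minimum distance is 0.

0 ≤ KN ≤ 141.1 km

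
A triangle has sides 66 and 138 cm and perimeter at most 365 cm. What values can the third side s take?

Triangle inequality alone gives 72 < s < 204.
The perimeter condition gives s ≤ 365 − 66 − 138 = 161.
Intersecting the two: 72 < s ≤ 161.

72 < s ≤ 161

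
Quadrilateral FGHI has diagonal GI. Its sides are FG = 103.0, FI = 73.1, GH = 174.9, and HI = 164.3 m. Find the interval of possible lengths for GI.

29.9 < GI < 176.1

From triangle FGI: |103.0 − 73.1| < GI < 103.0 + 73.1, i.e. 29.9 < GI < 176.1.
From triangle HGI: 10.6 < GI < 339.2.
Both must hold, so GI lies in the intersection.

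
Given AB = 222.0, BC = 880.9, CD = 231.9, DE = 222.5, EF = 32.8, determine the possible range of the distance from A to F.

The maximum is all hops collinear in one direction: 222.0 + 880.9 + 231.9 + 222.5 + 32.8 = 1590.1.
The longest hop is 880.9; the others sum to 709.2. Folding the others back against it leaves at least 880.9 − 709.2 = 171.7.

171.7 ≤ AF ≤ 1590.1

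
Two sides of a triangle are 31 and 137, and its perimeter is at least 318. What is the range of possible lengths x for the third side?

Triangle inequality alone gives 106 < x < 168.
The perimeter condition gives x ≥ 318 − 31 − 137 = 150.
Intersecting the two: 150 ≤ x < 168.

150 ≤ x < 168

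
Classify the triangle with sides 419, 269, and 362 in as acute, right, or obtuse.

Compare the square of the longest side to the sum of squares of the other two: 269² + 362² = 203405 > 175561 = 419².

acute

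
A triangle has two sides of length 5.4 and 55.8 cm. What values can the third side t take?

50.4 < t < 61.2 (cm)

By the triangle inequality, t must be less than 5.4 + 55.8 = 61.2 and greater than |5.4 − 55.8| = 50.4.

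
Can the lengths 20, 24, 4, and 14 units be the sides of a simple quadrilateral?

Yes

A quadrilateral exists iff every side is shorter than the sum of the others — equivalently, the longest side is less than the sum of the rest.
Longest side 24 < 38 (sum of the remaining 3), so yes.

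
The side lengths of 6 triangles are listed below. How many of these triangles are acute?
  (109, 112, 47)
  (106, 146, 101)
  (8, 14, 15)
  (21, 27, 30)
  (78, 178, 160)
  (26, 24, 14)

5

(109,112,47): 47²+109² = 14090 > 12544 = 112² → acute
(106,146,101): 101²+106² = 21437 > 21316 = 146² → acute
(8,14,15): 8²+14² = 260 > 225 = 15² → acute
(21,27,30): 21²+27² = 1170 > 900 = 30² → acute
(78,178,160): 78²+160² = 31684 = 178² → right
(26,24,14): 14²+24² = 772 > 676 = 26² → acute
5 of the 6 are acute.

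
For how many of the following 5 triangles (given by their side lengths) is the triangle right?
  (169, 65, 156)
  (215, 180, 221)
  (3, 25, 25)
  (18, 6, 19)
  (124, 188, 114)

(169,65,156): 65²+156² = 28561 = 169² → right
(215,180,221): 180²+215² = 78625 > 48841 = 221² → acute
(3,25,25): 3²+25² = 634 > 625 = 25² → acute
(18,6,19): 6²+18² = 360 < 361 = 19² → obtuse
(124,188,114): 114²+124² = 28372 < 35344 = 188² → obtuse
1 of the 5 is right.

1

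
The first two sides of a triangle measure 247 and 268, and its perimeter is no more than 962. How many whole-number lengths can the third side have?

Triangle inequality: 21 < x < 515. Perimeter ≤ 962 gives x ≤ 962 − 247 − 268 = 447.
So 21 < x ≤ 447; integers 22 through 447: 426 values.

426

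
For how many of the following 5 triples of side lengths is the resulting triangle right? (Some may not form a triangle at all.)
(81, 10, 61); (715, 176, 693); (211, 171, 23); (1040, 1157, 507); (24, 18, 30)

3

(81,10,61): 10+61 ≤ 81, not a triangle
(715,176,693): 176²+693² = 511225 = 715² → right
(211,171,23): 23+171 ≤ 211, not a triangle
(1040,1157,507): 507²+1040² = 1338649 = 1157² → right
(24,18,30): 18²+24² = 900 = 30² → right
3 of the 5 are right.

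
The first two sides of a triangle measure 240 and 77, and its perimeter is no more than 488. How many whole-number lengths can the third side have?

Triangle inequality: 163 < x < 317. Perimeter ≤ 488 gives x ≤ 488 − 240 − 77 = 171.
So 163 < x ≤ 171; integers 164 through 171: 8 values.

8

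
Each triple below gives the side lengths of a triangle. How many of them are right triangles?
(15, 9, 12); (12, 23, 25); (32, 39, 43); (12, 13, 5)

(15,9,12): 9²+12² = 225 = 15² → right
(12,23,25): 12²+23² = 673 > 625 = 25² → acute
(32,39,43): 32²+39² = 2545 > 1849 = 43² → acute
(12,13,5): 5²+12² = 169 = 13² → right
2 of the 4 are right.

2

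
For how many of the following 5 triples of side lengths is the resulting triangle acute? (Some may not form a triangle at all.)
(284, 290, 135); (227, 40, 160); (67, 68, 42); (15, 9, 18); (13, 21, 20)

3

(284,290,135): 135²+284² = 98881 > 84100 = 290² → acute
(227,40,160): 40+160 ≤ 227, not a triangle
(67,68,42): 42²+67² = 6253 > 4624 = 68² → acute
(15,9,18): 9²+15² = 306 < 324 = 18² → obtuse
(13,21,20): 13²+20² = 569 > 441 = 21² → acute
3 of the 5 are acute.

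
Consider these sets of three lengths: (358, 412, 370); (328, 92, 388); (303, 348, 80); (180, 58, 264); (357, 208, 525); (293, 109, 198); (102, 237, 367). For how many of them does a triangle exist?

5

(358,370,412): 358+370 > 412 → valid
(92,328,388): 92+328 > 388 → valid
(80,303,348): 80+303 > 348 → valid
(58,180,264): 58+180 ≤ 264 → not valid
(208,357,525): 208+357 > 525 → valid
(109,198,293): 109+198 > 293 → valid
(102,237,367): 102+237 ≤ 367 → not valid
5 of the 7 triples form a triangle.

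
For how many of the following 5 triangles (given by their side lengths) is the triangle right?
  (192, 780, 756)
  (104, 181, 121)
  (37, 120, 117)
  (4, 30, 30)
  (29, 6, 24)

1

(192,780,756): 192²+756² = 608400 = 780² → right
(104,181,121): 104²+121² = 25457 < 32761 = 181² → obtuse
(37,120,117): 37²+117² = 15058 > 14400 = 120² → acute
(4,30,30): 4²+30² = 916 > 900 = 30² → acute
(29,6,24): 6²+24² = 612 < 841 = 29² → obtuse
1 of the 5 is right.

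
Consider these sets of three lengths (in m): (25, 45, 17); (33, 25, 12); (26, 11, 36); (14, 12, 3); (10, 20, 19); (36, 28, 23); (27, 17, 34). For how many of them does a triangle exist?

(17,25,45): 17+25 ≤ 45 → not valid
(12,25,33): 12+25 > 33 → valid
(11,26,36): 11+26 > 36 → valid
(3,12,14): 3+12 > 14 → valid
(10,19,20): 10+19 > 20 → valid
(23,28,36): 23+28 > 36 → valid
(17,27,34): 17+27 > 34 → valid
6 of the 7 triples form a triangle.

6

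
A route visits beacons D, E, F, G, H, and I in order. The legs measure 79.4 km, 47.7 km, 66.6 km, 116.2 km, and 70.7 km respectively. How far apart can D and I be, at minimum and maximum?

The maximum is all hops collinear in one direction: 79.4 + 47.7 + 66.6 + 116.2 + 70.7 = 380.6.
The longest hop is 116.2; the others sum to 264.4. Since 116.2 ≤ 264.4, the path can fold back on itself completely, so the minimum distance is 0.

0 ≤ DI ≤ 380.6 km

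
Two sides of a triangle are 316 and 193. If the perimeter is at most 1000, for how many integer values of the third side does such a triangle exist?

Triangle inequality: 123 < x < 509. Perimeter ≤ 1000 gives x ≤ 1000 − 316 − 193 = 491.
So 123 < x ≤ 491; integers 124 through 491: 368 values.

368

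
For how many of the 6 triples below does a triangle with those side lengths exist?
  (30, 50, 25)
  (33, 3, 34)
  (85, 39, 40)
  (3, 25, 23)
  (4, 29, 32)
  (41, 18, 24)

5

(25,30,50): 25+30 > 50 → valid
(3,33,34): 3+33 > 34 → valid
(39,40,85): 39+40 ≤ 85 → not valid
(3,23,25): 3+23 > 25 → valid
(4,29,32): 4+29 > 32 → valid
(18,24,41): 18+24 > 41 → valid
5 of the 6 triples form a triangle.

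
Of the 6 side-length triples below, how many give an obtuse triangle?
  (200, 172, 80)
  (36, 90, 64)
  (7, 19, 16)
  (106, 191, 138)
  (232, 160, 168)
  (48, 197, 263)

4

(200,172,80): 80²+172² = 35984 < 40000 = 200² → obtuse
(36,90,64): 36²+64² = 5392 < 8100 = 90² → obtuse
(7,19,16): 7²+16² = 305 < 361 = 19² → obtuse
(106,191,138): 106²+138² = 30280 < 36481 = 191² → obtuse
(232,160,168): 160²+168² = 53824 = 232² → right
(48,197,263): 48+197 ≤ 263, not a triangle
4 of the 6 are obtuse.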